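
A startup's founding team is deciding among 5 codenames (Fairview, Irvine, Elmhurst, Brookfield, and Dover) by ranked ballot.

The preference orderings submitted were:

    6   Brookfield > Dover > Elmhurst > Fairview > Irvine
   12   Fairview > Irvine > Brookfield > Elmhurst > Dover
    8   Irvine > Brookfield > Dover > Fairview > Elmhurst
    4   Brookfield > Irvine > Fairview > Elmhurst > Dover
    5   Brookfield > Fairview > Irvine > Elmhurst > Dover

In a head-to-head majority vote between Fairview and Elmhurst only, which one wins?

Fairview

Ballots ranking Fairview above Elmhurst: 12+8+4+5 = 29.
Ballots ranking Elmhurst above Fairview: 6.
Fairview wins the head-to-head, 29–6.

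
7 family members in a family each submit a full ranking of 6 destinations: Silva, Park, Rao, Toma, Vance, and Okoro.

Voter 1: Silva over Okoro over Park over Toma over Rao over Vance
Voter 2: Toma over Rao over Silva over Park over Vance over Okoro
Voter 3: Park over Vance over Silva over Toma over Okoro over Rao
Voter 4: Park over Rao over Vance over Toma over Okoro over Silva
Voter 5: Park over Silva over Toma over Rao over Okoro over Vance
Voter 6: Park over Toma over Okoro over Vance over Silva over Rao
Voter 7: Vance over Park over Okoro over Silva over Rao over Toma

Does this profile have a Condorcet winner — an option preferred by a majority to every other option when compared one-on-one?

Head-to-head results (7 voters total):
Silva vs Park: Park wins 5–2.
Silva vs Rao: Silva wins 5–2.
Silva vs Toma: Silva wins 4–3.
Silva vs Vance: Vance wins 4–3.
Silva vs Okoro: Silva wins 4–3.
Park vs Rao: Park wins 6–1.
Park vs Toma: Park wins 6–1.
Park vs Vance: Park wins 6–1.
Park vs Okoro: Park wins 6–1.
Rao vs Toma: Toma wins 5–2.
Rao vs Vance: Rao wins 4–3.
Rao vs Okoro: Okoro wins 4–3.
Toma vs Vance: Toma wins 4–3.
Toma vs Okoro: Toma wins 5–2.
Vance vs Okoro: Vance wins 4–3.
Park beats each rival — Silva (5–2), Rao (6–1), Toma (6–1), Vance (6–1), Okoro (6–1) — so Park is the Condorcet winner.

Yes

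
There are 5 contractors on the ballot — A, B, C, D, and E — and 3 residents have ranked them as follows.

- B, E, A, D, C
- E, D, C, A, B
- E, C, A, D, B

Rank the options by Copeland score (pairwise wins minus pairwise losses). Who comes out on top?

Pairwise results:
  A vs B: A wins 2–1.
  A vs C: C wins 2–1.
  A vs D: A wins 2–1.
  A vs E: E wins 3–0.
  B vs C: C wins 2–1.
  B vs D: D wins 2–1.
  B vs E: E wins 2–1.
  C vs D: D wins 2–1.
  C vs E: E wins 3–0.
  D vs E: E wins 3–0.
Copeland scores (wins − losses):
  A: 2 − 2 = 0
  B: 0 − 4 = -4
  C: 2 − 2 = 0
  D: 2 − 2 = 0
  E: 4 − 0 = 4
E has the best Copeland score.

E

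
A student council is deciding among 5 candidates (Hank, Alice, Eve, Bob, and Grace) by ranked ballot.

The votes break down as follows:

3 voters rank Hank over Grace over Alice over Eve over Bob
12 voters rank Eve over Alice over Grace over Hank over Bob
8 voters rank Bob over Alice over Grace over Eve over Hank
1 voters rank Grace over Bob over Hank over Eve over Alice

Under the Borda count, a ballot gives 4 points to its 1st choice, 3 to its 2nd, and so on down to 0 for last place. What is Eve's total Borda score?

60

Borda scores:
  Hank: 3·4 + 12·1 + 8·0 + 2 = 26
  Alice: 3·2 + 12·3 + 8·3 + 0 = 66
  Eve: 3·1 + 12·4 + 8·1 + 1 = 60
  Bob: 3·0 + 12·0 + 8·4 + 3 = 35
  Grace: 3·3 + 12·2 + 8·2 + 4 = 53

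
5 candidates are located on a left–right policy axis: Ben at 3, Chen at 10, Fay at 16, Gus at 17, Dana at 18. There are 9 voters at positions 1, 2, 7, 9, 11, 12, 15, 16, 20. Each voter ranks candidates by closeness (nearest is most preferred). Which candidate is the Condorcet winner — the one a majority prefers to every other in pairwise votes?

Chen

With single-peaked preferences on a line, the Condorcet winner is the candidate closest to the median voter.
The median voter (position 11) is closest to Chen at 10.
Check: Chen vs Gus — voters closer to Chen: 6 of 9.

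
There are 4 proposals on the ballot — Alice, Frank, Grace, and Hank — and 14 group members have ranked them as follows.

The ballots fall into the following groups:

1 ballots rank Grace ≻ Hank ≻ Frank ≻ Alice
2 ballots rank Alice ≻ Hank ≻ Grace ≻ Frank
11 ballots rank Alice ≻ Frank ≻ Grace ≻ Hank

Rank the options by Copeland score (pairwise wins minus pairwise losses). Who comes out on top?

Alice

Pairwise results:
  Alice vs Frank: Alice wins 13–1.
  Alice vs Grace: Alice wins 13–1.
  Alice vs Hank: Alice wins 13–1.
  Frank vs Grace: Frank wins 11–3.
  Frank vs Hank: Frank wins 11–3.
  Grace vs Hank: Grace wins 12–2.
Copeland scores (wins − losses):
  Alice: 3 − 0 = 3
  Frank: 2 − 1 = 1
  Grace: 1 − 2 = -1
  Hank: 0 − 3 = -3
Alice has the best Copeland score.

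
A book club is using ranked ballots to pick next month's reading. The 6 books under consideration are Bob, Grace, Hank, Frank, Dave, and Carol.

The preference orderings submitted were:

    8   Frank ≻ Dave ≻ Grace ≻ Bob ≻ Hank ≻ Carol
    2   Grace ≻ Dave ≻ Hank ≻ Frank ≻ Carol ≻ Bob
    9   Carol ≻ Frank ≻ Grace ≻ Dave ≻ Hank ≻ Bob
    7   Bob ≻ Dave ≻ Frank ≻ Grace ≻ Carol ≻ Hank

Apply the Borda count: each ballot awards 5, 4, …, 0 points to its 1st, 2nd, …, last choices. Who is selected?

Borda scores:
  Bob: 8·2 + 2·0 + 9·0 + 7·5 = 51
  Grace: 8·3 + 2·5 + 9·3 + 7·2 = 75
  Hank: 8·1 + 2·3 + 9·1 + 7·0 = 23
  Frank: 8·5 + 2·2 + 9·4 + 7·3 = 101
  Dave: 8·4 + 2·4 + 9·2 + 7·4 = 86
  Carol: 8·0 + 2·1 + 9·5 + 7·1 = 54
Frank has the highest total.

Frank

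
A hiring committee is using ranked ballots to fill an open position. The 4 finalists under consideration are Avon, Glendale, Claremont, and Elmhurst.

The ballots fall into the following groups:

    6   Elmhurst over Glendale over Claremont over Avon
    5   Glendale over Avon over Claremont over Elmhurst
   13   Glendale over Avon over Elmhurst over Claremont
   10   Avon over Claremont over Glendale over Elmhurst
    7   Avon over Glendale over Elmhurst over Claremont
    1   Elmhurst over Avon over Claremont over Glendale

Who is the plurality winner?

Glendale

First-place vote totals:
  Avon: 17
  Glendale: 18
  Claremont: 0
  Elmhurst: 7
Glendale has the most first-place votes.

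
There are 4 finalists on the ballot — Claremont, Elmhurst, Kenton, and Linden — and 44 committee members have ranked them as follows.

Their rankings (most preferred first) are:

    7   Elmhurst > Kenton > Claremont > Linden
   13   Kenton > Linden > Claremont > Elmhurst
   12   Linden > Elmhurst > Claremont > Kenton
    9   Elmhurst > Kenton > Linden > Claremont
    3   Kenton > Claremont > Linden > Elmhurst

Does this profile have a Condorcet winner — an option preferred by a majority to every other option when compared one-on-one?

Head-to-head results (44 voters total):
Claremont vs Elmhurst: Elmhurst wins 28–16.
Claremont vs Kenton: Kenton wins 32–12.
Claremont vs Linden: Linden wins 34–10.
Elmhurst vs Kenton: Elmhurst wins 28–16.
Elmhurst vs Linden: Linden wins 28–16.
Kenton vs Linden: Kenton wins 32–12.
No candidate beats all others: Elmhurst beats Kenton beats Linden beats Elmhurst, a majority cycle.

No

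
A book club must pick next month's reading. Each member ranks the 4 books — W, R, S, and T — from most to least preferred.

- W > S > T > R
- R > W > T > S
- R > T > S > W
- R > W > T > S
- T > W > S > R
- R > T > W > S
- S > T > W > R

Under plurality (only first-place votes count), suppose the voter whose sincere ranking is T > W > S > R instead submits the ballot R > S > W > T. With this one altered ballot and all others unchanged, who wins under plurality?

R

First-place totals with the altered ballot: W 1, R 5, S 1, T 0.
The winner is unchanged: still R.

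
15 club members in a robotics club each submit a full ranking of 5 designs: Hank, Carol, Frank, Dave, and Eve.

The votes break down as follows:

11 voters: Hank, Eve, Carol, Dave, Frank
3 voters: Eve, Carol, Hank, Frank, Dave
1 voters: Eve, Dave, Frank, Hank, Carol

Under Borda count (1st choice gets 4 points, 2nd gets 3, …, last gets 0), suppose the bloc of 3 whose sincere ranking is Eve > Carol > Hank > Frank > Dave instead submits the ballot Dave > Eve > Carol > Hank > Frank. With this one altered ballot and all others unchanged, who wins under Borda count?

Borda totals with the altered ballot: Hank 48, Carol 28, Frank 2, Dave 26, Eve 46.
The winner is unchanged: still Hank.

Hank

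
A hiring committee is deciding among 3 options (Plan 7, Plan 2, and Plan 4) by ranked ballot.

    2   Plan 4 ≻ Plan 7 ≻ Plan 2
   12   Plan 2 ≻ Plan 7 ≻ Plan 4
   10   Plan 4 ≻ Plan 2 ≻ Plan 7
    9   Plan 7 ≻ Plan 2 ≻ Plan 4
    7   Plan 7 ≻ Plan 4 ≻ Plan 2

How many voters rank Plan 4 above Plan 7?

Ballots ranking Plan 4 above Plan 7: 2+10 = 12.
Ballots ranking Plan 7 above Plan 4: 12+9+7 = 28.
So 12 of 40 voters prefer Plan 4 to Plan 7.

12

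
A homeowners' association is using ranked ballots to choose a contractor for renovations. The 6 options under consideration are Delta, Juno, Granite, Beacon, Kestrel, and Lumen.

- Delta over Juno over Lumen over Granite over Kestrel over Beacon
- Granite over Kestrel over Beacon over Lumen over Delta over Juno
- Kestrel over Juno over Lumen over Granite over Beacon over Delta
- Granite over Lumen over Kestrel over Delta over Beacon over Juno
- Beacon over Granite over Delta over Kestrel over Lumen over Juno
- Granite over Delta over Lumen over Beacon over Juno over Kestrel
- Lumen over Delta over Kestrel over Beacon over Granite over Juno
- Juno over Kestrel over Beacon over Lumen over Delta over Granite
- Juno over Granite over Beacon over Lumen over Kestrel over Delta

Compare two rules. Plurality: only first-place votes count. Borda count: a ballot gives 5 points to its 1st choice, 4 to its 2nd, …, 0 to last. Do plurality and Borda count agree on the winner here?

Yes

Plurality first-place counts: Delta 1, Juno 2, Granite 3, Beacon 1, Kestrel 1, Lumen 1 → Granite.
Borda totals: Delta 20, Juno 19, Granite 28, Beacon 20, Kestrel 23, Lumen 25 → Granite.
The two rules agree on Granite.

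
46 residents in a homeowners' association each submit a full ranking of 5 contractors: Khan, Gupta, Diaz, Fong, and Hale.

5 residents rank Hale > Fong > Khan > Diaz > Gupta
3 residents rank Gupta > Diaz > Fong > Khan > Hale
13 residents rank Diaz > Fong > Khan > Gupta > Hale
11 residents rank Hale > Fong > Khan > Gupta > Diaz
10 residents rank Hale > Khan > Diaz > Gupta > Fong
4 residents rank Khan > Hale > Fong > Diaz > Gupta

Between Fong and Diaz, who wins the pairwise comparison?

Diaz

Ballots ranking Fong above Diaz: 5+11+4 = 20.
Ballots ranking Diaz above Fong: 3+13+10 = 26.
Diaz wins the head-to-head, 26–20.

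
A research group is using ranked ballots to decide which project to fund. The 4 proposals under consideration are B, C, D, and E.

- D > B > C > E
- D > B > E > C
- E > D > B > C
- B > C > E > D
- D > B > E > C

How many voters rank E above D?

2

Ballots ranking E above D: 2.
Ballots ranking D above E: 3.
So 2 of 5 voters prefer E to D.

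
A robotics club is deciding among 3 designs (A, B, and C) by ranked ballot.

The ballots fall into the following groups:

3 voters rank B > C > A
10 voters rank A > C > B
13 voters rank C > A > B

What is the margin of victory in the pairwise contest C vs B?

Ballots ranking C above B: 10+13 = 23.
Ballots ranking B above C: 3.
C wins 23–3, a margin of 20.

20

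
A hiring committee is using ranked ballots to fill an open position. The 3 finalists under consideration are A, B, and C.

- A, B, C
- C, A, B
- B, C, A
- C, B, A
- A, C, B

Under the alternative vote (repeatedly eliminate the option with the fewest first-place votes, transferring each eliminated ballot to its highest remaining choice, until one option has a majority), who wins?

Round 1: A 2, C 2, B 1. B has the fewest and is eliminated.
Round 2: C 3, A 2. C has a majority.

C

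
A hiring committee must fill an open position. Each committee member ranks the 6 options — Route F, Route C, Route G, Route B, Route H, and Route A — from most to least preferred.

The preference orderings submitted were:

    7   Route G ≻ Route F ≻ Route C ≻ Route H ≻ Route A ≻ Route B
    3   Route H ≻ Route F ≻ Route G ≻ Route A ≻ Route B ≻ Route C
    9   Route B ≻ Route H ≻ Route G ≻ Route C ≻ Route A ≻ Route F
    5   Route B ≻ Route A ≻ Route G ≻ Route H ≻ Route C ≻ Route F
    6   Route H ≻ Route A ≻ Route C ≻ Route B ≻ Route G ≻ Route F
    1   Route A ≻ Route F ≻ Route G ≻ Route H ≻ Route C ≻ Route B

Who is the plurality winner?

Route B

First-place vote totals:
  Route F: 0
  Route C: 0
  Route G: 7
  Route B: 14
  Route H: 9
  Route A: 1
Route B has the most first-place votes.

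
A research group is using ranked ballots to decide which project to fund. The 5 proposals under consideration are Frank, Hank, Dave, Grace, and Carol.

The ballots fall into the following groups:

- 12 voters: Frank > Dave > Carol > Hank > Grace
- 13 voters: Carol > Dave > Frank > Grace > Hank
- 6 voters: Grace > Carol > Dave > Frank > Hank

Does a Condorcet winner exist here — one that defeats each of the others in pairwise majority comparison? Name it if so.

Carol

Head-to-head results (31 voters total):
Frank vs Hank: Frank wins 31–0.
Frank vs Dave: Dave wins 19–12.
Frank vs Grace: Frank wins 25–6.
Frank vs Carol: Carol wins 19–12.
Hank vs Dave: Dave wins 31–0.
Hank vs Grace: Grace wins 19–12.
Hank vs Carol: Carol wins 31–0.
Dave vs Grace: Dave wins 25–6.
Dave vs Carol: Carol wins 19–12.
Grace vs Carol: Carol wins 25–6.
Carol beats each rival — Frank (19–12), Hank (31–0), Dave (19–12), Grace (25–6) — so Carol is the Condorcet winner.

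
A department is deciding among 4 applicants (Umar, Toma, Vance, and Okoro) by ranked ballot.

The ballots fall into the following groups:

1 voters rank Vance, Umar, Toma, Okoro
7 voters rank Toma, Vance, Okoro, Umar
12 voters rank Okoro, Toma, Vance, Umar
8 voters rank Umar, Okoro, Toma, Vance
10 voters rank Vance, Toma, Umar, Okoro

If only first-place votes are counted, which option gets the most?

Okoro

First-place vote totals:
  Umar: 8
  Toma: 7
  Vance: 11
  Okoro: 12
Okoro has the most first-place votes.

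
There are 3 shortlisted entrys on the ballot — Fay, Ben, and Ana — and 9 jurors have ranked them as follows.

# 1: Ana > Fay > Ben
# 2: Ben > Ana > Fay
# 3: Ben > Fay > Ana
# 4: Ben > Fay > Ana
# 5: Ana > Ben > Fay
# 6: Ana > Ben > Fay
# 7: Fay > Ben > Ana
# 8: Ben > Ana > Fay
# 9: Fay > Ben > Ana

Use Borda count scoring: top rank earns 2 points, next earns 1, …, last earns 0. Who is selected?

Ben

Borda scores:
  Fay: 1 + 0 + 1 + 1 + 0 + 0 + 2 + 0 + 2 = 7
  Ben: 0 + 2 + 2 + 2 + 1 + 1 + 1 + 2 + 1 = 12
  Ana: 2 + 1 + 0 + 0 + 2 + 2 + 0 + 1 + 0 = 8
Ben has the highest total.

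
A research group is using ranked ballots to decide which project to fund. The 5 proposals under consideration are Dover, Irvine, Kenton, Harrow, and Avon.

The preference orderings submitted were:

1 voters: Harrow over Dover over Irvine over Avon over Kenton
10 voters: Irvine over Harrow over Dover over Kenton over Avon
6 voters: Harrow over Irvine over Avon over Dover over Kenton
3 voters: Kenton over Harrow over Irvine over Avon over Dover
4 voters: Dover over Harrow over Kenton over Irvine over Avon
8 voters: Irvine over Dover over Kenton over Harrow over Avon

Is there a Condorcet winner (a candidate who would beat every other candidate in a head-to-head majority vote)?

Head-to-head results (32 voters total):
Dover vs Irvine: Irvine wins 27–5.
Dover vs Kenton: Dover wins 29–3.
Dover vs Harrow: Harrow wins 20–12.
Dover vs Avon: Dover wins 23–9.
Irvine vs Kenton: Irvine wins 25–7.
Irvine vs Harrow: Irvine wins 18–14.
Irvine vs Avon: Irvine wins 32–0.
Kenton vs Harrow: Harrow wins 21–11.
Kenton vs Avon: Kenton wins 25–7.
Harrow vs Avon: Harrow wins 32–0.
Irvine beats each rival — Dover (27–5), Kenton (25–7), Harrow (18–14), Avon (32–0) — so Irvine is the Condorcet winner.

Yes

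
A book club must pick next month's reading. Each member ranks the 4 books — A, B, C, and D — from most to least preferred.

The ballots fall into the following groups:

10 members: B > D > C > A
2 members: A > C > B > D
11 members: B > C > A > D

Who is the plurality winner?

First-place vote totals:
  A: 2
  B: 21
  C: 0
  D: 0
B has the most first-place votes.

B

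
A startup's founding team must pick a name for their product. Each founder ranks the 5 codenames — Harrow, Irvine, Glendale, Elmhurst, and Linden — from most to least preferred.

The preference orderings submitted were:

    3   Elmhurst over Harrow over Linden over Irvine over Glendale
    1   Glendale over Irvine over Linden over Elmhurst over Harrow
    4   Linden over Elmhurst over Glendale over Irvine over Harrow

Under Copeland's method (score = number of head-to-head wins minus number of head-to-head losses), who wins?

Pairwise results:
  Harrow vs Irvine: Irvine wins 5–3.
  Harrow vs Glendale: Glendale wins 5–3.
  Harrow vs Elmhurst: Elmhurst wins 8–0.
  Harrow vs Linden: Linden wins 5–3.
  Irvine vs Glendale: Glendale wins 5–3.
  Irvine vs Elmhurst: Elmhurst wins 7–1.
  Irvine vs Linden: Linden wins 7–1.
  Glendale vs Elmhurst: Elmhurst wins 7–1.
  Glendale vs Linden: Linden wins 7–1.
  Elmhurst vs Linden: Linden wins 5–3.
Copeland scores (wins − losses):
  Harrow: 0 − 4 = -4
  Irvine: 1 − 3 = -2
  Glendale: 2 − 2 = 0
  Elmhurst: 3 − 1 = 2
  Linden: 4 − 0 = 4
Linden has the best Copeland score.

Linden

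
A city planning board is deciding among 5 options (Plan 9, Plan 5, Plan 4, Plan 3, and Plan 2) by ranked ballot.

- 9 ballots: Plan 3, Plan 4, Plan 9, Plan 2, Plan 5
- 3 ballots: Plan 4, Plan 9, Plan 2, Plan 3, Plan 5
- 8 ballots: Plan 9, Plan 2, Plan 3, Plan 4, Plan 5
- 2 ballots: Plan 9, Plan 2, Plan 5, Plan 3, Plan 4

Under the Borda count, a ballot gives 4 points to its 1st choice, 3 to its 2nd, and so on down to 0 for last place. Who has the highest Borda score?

Borda scores:
  Plan 9: 9·2 + 3·3 + 8·4 + 2·4 = 67
  Plan 5: 9·0 + 3·0 + 8·0 + 2·2 = 4
  Plan 4: 9·3 + 3·4 + 8·1 + 2·0 = 47
  Plan 3: 9·4 + 3·1 + 8·2 + 2·1 = 57
  Plan 2: 9·1 + 3·2 + 8·3 + 2·3 = 45
Plan 9 has the highest total.

Plan 9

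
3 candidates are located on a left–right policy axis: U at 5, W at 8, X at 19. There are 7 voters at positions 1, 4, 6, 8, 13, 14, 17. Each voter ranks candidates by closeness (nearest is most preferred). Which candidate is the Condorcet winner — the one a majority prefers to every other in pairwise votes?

W

With single-peaked preferences on a line, the Condorcet winner is the candidate closest to the median voter.
The median voter (position 8) is closest to W at 8.
Check: W vs X — voters closer to W: 5 of 7.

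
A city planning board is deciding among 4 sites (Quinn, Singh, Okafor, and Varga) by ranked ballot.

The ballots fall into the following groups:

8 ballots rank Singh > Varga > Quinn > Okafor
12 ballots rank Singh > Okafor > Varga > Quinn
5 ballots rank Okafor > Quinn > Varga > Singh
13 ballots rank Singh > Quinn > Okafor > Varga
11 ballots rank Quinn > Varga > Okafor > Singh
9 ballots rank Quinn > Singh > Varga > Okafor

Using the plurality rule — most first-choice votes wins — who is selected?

First-place vote totals:
  Quinn: 20
  Singh: 33
  Okafor: 5
  Varga: 0
Singh has the most first-place votes.

Singh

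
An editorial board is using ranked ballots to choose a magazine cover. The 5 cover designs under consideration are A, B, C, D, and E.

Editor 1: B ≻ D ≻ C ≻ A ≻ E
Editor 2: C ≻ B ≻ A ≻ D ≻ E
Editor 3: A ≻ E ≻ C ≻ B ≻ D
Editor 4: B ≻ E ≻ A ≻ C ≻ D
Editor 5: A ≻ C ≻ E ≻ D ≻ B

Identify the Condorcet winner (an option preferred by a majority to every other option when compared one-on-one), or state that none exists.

Head-to-head results (5 voters total):
A vs B: B wins 3–2.
A vs C: A wins 3–2.
A vs D: A wins 4–1.
A vs E: A wins 4–1.
B vs C: C wins 3–2.
B vs D: B wins 4–1.
B vs E: B wins 3–2.
C vs D: C wins 4–1.
C vs E: C wins 3–2.
D vs E: E wins 3–2.
No candidate beats all others: A beats C beats B beats A, a majority cycle.

No Condorcet winner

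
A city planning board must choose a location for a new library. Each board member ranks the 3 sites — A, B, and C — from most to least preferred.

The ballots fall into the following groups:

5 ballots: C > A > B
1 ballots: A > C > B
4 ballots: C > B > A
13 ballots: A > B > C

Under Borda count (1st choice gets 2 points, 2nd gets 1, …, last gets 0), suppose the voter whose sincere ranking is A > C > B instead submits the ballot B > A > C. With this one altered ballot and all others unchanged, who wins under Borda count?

A

Borda totals with the altered ballot: A 32, B 19, C 18.
The winner is unchanged: still A.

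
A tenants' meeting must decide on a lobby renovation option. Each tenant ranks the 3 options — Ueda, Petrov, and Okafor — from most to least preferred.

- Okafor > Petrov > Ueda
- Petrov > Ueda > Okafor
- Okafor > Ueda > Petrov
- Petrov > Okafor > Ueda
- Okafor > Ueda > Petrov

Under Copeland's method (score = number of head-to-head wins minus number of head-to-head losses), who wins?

Pairwise results:
  Ueda vs Petrov: Petrov wins 3–2.
  Ueda vs Okafor: Okafor wins 4–1.
  Petrov vs Okafor: Okafor wins 3–2.
Copeland scores (wins − losses):
  Ueda: 0 − 2 = -2
  Petrov: 1 − 1 = 0
  Okafor: 2 − 0 = 2
Okafor has the best Copeland score.

Okafor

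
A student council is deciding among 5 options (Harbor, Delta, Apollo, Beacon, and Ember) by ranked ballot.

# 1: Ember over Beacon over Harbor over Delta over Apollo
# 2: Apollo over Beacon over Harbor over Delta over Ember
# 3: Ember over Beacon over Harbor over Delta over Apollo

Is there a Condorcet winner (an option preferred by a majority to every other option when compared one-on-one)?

Head-to-head results (3 voters total):
Harbor vs Delta: Harbor wins 3–0.
Harbor vs Apollo: Harbor wins 2–1.
Harbor vs Beacon: Beacon wins 3–0.
Harbor vs Ember: Ember wins 2–1.
Delta vs Apollo: Delta wins 2–1.
Delta vs Beacon: Beacon wins 3–0.
Delta vs Ember: Ember wins 2–1.
Apollo vs Beacon: Beacon wins 2–1.
Apollo vs Ember: Ember wins 2–1.
Beacon vs Ember: Ember wins 2–1.
Ember beats each rival — Harbor (2–1), Delta (2–1), Apollo (2–1), Beacon (2–1) — so Ember is the Condorcet winner.

Yes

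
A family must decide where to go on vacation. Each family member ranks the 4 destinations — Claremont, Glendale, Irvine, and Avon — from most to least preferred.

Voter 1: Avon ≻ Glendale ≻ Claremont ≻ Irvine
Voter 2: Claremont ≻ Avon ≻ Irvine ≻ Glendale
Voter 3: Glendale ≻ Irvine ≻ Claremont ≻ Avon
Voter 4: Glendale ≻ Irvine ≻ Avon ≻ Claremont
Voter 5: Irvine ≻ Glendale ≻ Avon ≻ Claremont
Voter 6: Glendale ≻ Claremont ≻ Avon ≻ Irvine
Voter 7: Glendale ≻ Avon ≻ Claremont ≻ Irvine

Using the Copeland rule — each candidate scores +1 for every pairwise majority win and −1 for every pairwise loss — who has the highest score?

Pairwise results:
  Claremont vs Glendale: Glendale wins 6–1.
  Claremont vs Irvine: Claremont wins 4–3.
  Claremont vs Avon: Avon wins 4–3.
  Glendale vs Irvine: Glendale wins 5–2.
  Glendale vs Avon: Glendale wins 5–2.
  Irvine vs Avon: Avon wins 4–3.
Copeland scores (wins − losses):
  Claremont: 1 − 2 = -1
  Glendale: 3 − 0 = 3
  Irvine: 0 − 3 = -3
  Avon: 2 − 1 = 1
Glendale has the best Copeland score.

Glendale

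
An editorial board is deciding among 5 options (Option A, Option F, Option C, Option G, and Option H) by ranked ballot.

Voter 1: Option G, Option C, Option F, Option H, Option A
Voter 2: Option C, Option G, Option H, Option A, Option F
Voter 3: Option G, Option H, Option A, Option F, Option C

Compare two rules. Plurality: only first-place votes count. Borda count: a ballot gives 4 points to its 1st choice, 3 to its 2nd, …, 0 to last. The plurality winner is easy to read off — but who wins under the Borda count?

Plurality first-place counts: Option A 0, Option F 0, Option C 1, Option G 2, Option H 0 → Option G.
Borda totals: Option A 3, Option F 3, Option C 7, Option G 11, Option H 6 → Option G.

Option G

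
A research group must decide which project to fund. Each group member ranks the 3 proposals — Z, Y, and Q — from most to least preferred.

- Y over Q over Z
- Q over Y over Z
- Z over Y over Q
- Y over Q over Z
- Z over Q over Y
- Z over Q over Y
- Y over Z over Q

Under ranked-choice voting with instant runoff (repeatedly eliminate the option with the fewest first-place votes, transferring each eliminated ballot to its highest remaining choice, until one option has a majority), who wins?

Round 1: Z 3, Y 3, Q 1. Q has the fewest and is eliminated.
Round 2: Y 4, Z 3. Y has a majority.

Y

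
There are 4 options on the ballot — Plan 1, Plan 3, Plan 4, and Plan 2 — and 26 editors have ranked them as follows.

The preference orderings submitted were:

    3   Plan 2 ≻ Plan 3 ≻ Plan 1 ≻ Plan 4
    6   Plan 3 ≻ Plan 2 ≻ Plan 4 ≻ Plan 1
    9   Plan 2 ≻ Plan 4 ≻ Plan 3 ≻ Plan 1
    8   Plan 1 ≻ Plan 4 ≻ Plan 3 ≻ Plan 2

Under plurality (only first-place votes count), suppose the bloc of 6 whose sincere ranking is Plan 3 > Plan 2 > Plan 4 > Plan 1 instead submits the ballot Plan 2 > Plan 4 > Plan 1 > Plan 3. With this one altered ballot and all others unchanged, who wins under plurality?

Plan 2

First-place totals with the altered ballot: Plan 1 8, Plan 3 0, Plan 4 0, Plan 2 18.
The winner is unchanged: still Plan 2.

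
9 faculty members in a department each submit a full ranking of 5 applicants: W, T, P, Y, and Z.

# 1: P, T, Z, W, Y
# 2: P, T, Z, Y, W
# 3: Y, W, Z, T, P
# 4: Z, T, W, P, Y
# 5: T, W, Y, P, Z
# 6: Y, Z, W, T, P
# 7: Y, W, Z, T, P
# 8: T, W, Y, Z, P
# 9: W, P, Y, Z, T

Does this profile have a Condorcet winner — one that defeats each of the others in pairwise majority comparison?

Head-to-head results (9 voters total):
W vs T: T wins 5–4.
W vs P: W wins 7–2.
W vs Y: W wins 5–4.
W vs Z: W wins 5–4.
T vs P: T wins 6–3.
T vs Y: T wins 5–4.
T vs Z: Z wins 5–4.
P vs Y: Y wins 5–4.
P vs Z: Z wins 5–4.
Y vs Z: Y wins 6–3.
No candidate beats all others: W beats Z beats T beats W, a majority cycle.

No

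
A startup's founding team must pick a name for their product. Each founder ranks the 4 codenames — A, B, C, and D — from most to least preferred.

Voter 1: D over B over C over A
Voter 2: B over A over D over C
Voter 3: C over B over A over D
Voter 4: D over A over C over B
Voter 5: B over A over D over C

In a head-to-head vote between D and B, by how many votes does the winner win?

1

Ballots ranking D above B: 2.
Ballots ranking B above D: 3.
B wins 3–2, a margin of 1.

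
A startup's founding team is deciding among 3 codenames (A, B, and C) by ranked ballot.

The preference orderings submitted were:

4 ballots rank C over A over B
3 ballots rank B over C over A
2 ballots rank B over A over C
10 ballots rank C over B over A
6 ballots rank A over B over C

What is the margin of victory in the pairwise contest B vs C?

Ballots ranking B above C: 3+2+6 = 11.
Ballots ranking C above B: 4+10 = 14.
C wins 14–11, a margin of 3.

3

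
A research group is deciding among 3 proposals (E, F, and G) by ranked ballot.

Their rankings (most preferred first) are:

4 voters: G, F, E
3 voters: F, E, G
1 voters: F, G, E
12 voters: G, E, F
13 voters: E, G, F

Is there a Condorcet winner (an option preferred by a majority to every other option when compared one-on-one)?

Yes

Head-to-head results (33 voters total):
E vs F: E wins 25–8.
E vs G: G wins 17–16.
F vs G: G wins 29–4.
G beats each rival — E (17–16), F (29–4) — so G is the Condorcet winner.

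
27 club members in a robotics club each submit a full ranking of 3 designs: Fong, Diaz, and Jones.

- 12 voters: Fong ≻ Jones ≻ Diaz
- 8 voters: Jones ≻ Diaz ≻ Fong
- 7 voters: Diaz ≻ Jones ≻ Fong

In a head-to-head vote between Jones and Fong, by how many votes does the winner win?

Ballots ranking Jones above Fong: 8+7 = 15.
Ballots ranking Fong above Jones: 12.
Jones wins 15–12, a margin of 3.

3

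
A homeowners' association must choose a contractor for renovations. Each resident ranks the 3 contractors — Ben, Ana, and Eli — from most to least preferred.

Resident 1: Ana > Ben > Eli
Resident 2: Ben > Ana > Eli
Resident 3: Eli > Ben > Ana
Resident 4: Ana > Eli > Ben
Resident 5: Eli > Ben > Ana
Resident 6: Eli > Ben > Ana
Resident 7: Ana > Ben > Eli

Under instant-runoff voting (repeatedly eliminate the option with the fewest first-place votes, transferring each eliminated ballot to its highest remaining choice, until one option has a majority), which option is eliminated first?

Ben

Round 1: Ana 3, Eli 3, Ben 1. Ben has the fewest and is eliminated.
Round 2: Ana 4, Eli 3. Ana has a majority.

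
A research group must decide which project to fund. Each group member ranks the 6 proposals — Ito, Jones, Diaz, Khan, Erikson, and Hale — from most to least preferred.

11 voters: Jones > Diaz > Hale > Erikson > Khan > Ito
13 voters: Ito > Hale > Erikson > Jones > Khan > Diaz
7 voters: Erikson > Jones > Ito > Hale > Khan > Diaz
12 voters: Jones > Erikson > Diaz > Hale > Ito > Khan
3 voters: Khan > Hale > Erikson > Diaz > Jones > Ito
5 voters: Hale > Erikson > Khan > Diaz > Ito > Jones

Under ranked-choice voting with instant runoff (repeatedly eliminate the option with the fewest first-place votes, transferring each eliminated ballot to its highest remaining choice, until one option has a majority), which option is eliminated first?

Round 1: Jones 23, Ito 13, Erikson 7, Hale 5, Khan 3, Diaz 0. Diaz has the fewest and is eliminated.
Round 2: Jones 23, Ito 13, Erikson 7, Hale 5, Khan 3. Khan has the fewest and is eliminated.
Round 3: Jones 23, Ito 13, Hale 8, Erikson 7. Erikson has the fewest and is eliminated.
Round 4: Jones 30, Ito 13, Hale 8. Jones has a majority.

Diaz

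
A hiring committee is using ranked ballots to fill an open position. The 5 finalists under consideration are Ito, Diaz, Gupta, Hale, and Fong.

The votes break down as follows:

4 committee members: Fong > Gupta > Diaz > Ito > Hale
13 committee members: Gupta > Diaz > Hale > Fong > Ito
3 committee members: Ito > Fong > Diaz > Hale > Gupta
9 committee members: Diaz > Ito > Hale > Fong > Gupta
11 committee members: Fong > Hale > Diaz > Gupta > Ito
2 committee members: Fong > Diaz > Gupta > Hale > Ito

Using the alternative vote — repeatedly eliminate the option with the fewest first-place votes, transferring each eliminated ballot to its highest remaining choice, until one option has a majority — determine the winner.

Fong

Round 1: Fong 17, Gupta 13, Diaz 9, Ito 3, Hale 0. Hale has the fewest and is eliminated.
Round 2: Fong 17, Gupta 13, Diaz 9, Ito 3. Ito has the fewest and is eliminated.
Round 3: Fong 20, Gupta 13, Diaz 9. Diaz has the fewest and is eliminated.
Round 4: Fong 29, Gupta 13. Fong has a majority.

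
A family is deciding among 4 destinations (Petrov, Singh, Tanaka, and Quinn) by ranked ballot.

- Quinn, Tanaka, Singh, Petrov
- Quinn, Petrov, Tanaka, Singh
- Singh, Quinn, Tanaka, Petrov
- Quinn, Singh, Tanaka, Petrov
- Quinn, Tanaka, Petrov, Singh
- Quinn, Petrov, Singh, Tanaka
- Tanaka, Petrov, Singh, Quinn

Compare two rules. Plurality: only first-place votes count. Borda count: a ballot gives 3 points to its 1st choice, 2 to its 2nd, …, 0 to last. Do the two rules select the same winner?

Yes

Plurality first-place counts: Petrov 0, Singh 1, Tanaka 1, Quinn 5 → Quinn.
Borda totals: Petrov 7, Singh 8, Tanaka 10, Quinn 17 → Quinn.
The two rules agree on Quinn.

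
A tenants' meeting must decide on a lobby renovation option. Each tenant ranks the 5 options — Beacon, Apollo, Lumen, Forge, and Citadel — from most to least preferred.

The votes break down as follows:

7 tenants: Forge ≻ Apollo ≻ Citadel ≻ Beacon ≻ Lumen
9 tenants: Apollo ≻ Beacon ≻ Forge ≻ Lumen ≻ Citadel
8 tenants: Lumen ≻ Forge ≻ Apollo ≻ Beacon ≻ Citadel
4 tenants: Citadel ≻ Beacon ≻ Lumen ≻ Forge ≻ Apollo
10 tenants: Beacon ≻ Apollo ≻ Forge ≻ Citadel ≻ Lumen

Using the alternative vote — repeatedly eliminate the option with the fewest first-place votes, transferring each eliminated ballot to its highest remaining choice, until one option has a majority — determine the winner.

Apollo

Round 1: Beacon 10, Apollo 9, Lumen 8, Forge 7, Citadel 4. Citadel has the fewest and is eliminated.
Round 2: Beacon 14, Apollo 9, Lumen 8, Forge 7. Forge has the fewest and is eliminated.
Round 3: Apollo 16, Beacon 14, Lumen 8. Lumen has the fewest and is eliminated.
Round 4: Apollo 24, Beacon 14. Apollo has a majority.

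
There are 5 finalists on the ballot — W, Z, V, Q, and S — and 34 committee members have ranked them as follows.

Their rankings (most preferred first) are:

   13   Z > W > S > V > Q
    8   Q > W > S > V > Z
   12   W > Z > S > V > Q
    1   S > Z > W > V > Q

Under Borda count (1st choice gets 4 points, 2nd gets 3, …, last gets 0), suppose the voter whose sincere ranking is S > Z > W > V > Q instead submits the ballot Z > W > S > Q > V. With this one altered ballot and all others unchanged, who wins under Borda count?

W

Borda totals with the altered ballot: W 114, Z 92, V 33, Q 33, S 68.
The winner is unchanged: still W.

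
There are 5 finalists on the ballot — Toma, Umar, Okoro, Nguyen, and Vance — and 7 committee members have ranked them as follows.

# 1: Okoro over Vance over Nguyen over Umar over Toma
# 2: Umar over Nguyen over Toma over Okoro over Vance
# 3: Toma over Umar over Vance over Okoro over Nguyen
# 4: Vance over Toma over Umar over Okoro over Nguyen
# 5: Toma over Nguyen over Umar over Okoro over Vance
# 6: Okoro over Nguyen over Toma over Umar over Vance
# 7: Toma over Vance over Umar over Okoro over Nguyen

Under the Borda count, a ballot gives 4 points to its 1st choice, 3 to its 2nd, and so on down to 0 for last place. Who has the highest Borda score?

Toma

Borda scores:
  Toma: 0 + 2 + 4 + 3 + 4 + 2 + 4 = 19
  Umar: 1 + 4 + 3 + 2 + 2 + 1 + 2 = 15
  Okoro: 4 + 1 + 1 + 1 + 1 + 4 + 1 = 13
  Nguyen: 2 + 3 + 0 + 0 + 3 + 3 + 0 = 11
  Vance: 3 + 0 + 2 + 4 + 0 + 0 + 3 = 12
Toma has the highest total.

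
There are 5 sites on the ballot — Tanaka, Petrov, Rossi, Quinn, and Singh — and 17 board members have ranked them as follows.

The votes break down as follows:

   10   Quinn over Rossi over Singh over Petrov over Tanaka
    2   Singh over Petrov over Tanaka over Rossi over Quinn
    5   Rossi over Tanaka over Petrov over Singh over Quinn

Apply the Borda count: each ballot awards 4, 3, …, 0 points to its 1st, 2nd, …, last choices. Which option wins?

Rossi

Borda scores:
  Tanaka: 10·0 + 2·2 + 5·3 = 19
  Petrov: 10·1 + 2·3 + 5·2 = 26
  Rossi: 10·3 + 2·1 + 5·4 = 52
  Quinn: 10·4 + 2·0 + 5·0 = 40
  Singh: 10·2 + 2·4 + 5·1 = 33
Rossi has the highest total.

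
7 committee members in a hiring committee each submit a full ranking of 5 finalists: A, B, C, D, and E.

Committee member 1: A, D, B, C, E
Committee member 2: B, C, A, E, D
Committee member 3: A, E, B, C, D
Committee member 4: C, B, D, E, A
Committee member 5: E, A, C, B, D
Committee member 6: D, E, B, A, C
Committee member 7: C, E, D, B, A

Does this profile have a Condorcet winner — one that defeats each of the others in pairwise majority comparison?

No

Head-to-head results (7 voters total):
A vs B: B wins 4–3.
A vs C: A wins 4–3.
A vs D: A wins 4–3.
A vs E: E wins 4–3.
B vs C: B wins 4–3.
B vs D: B wins 4–3.
B vs E: E wins 4–3.
C vs D: C wins 5–2.
C vs E: C wins 4–3.
D vs E: E wins 4–3.
No candidate beats all others: A beats C beats E beats A, a majority cycle.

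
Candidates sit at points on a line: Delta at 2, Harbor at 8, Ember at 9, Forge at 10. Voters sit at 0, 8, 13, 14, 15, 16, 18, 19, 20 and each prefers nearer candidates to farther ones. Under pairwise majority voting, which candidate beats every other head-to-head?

With single-peaked preferences on a line, the Condorcet winner is the candidate closest to the median voter.
The median voter (position 15) is closest to Forge at 10.
Check: Forge vs Ember — voters closer to Forge: 7 of 9.

Forge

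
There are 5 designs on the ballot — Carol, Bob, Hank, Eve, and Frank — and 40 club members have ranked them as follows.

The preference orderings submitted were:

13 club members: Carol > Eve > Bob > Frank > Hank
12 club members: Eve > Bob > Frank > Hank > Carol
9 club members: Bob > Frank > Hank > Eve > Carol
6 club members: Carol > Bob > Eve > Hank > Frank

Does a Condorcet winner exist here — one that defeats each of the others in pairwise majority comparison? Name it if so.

Head-to-head results (40 voters total):
Carol vs Bob: Bob wins 21–19.
Carol vs Hank: Hank wins 21–19.
Carol vs Eve: Eve wins 21–19.
Carol vs Frank: Frank wins 21–19.
Bob vs Hank: Bob wins 40–0.
Bob vs Eve: Eve wins 25–15.
Bob vs Frank: Bob wins 40–0.
Hank vs Eve: Eve wins 31–9.
Hank vs Frank: Frank wins 34–6.
Eve vs Frank: Eve wins 31–9.
Eve beats each rival — Carol (21–19), Bob (25–15), Hank (31–9), Frank (31–9) — so Eve is the Condorcet winner.

Eve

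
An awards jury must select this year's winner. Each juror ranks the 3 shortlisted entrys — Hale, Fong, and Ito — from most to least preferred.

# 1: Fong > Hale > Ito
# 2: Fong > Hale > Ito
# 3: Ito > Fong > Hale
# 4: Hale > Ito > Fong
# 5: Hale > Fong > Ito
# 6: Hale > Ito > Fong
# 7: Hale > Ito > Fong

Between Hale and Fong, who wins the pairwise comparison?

Hale

Ballots ranking Hale above Fong: 4.
Ballots ranking Fong above Hale: 3.
Hale wins the head-to-head, 4–3.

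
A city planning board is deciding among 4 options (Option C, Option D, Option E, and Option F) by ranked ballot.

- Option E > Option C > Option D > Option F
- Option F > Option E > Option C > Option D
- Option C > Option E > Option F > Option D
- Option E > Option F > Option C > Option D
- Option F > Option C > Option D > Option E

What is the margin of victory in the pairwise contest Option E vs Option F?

1

Ballots ranking Option E above Option F: 3.
Ballots ranking Option F above Option E: 2.
Option E wins 3–2, a margin of 1.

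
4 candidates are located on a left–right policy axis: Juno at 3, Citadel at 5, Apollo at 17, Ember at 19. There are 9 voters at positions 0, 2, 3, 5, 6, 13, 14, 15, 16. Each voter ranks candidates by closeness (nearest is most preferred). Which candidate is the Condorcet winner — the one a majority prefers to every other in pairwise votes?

Citadel

With single-peaked preferences on a line, the Condorcet winner is the candidate closest to the median voter.
The median voter (position 6) is closest to Citadel at 5.
Check: Citadel vs Ember — voters closer to Citadel: 5 of 9.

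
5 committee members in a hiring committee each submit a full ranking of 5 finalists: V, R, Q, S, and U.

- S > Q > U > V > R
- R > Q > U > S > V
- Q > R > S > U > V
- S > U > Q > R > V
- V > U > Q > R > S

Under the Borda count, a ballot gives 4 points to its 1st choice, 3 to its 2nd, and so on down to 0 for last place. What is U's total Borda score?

Borda scores:
  V: 1 + 0 + 0 + 0 + 4 = 5
  R: 0 + 4 + 3 + 1 + 1 = 9
  Q: 3 + 3 + 4 + 2 + 2 = 14
  S: 4 + 1 + 2 + 4 + 0 = 11
  U: 2 + 2 + 1 + 3 + 3 = 11

11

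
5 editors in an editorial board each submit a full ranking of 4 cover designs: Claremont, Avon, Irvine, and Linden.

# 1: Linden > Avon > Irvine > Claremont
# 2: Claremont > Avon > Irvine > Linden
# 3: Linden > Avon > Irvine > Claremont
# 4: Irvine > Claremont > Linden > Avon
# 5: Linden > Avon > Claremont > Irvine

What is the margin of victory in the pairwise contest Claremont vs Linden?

1

Ballots ranking Claremont above Linden: 2.
Ballots ranking Linden above Claremont: 3.
Linden wins 3–2, a margin of 1.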